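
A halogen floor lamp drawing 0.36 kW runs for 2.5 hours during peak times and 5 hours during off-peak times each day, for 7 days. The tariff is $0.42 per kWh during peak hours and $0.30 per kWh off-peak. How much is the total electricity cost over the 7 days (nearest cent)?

Peak energy = 0.36 kW × 2.5 h × 7 = 6.3 kWh
Off-peak energy = 0.36 kW × 5 h × 7 = 12.6 kWh
Cost = 6.3 × $0.42 + 12.6 × $0.30 = $2.646 + $3.78 = $6.43

$6.43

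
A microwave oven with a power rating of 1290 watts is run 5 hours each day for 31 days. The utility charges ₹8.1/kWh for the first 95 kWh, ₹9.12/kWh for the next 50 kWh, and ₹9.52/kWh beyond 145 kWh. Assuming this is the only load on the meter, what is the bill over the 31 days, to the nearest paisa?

Runtime = 5 h/day × 31 days = 155 h
Energy = 1.29 kW × 155 h = 199.95 kWh
Tier 1 (0–95 kWh): 95 × ₹8.1 = ₹769.5
Tier 2 (95–145 kWh): 50 × ₹9.12 = ₹456
Above 145 kWh: 54.95 × ₹9.52 = ₹523.124
Bill = ₹1748.62

₹1748.62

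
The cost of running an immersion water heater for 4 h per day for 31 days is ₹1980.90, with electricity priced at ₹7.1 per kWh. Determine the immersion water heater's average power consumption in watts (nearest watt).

2250 W

Energy = ₹1980.90 ÷ ₹7.1/kWh = 279 kWh
Runtime = 4 h/day × 31 days = 124 h
Power = 279 kWh ÷ 124 h = 2.25 kW = 2250 W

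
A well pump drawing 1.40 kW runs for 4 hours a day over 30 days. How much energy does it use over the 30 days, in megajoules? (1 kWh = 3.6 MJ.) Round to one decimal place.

Runtime = 4 h/day × 30 days = 120 h
Energy = 1.4 kW × 120 h = 168 kWh
= 168 × 3.6 MJ = 604.8 MJ

604.8 MJ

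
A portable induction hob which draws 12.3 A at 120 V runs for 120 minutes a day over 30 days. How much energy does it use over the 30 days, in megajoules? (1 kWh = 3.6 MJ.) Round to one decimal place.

318.8 MJ

Power = 12.3 A × 120 V = 1476 W = 1.476 kW
Runtime = 120 min × 30 = 3600 min = 60 h
Energy = 1.476 kW × 60 h = 88.56 kWh
= 88.56 × 3.6 MJ = 318.8 MJ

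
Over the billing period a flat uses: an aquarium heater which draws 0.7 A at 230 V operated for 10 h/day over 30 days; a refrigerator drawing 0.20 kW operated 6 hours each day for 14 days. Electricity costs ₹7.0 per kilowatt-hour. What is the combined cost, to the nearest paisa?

₹455.70

aquarium heater: Power = 0.7 A × 230 V = 161 W = 0.161 kW
aquarium heater: Runtime = 10 h/day × 30 days = 300 h
aquarium heater: 0.161 kW × 300 h = 48.3 kWh
refrigerator: Runtime = 6 h/day × 14 days = 84 h
refrigerator: 0.2 kW × 84 h = 16.8 kWh
Total energy = 65.1 kWh
Cost = 65.1 × ₹7.0 = ₹455.70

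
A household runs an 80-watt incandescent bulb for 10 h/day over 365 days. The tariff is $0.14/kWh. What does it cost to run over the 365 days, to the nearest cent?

$40.88

Runtime = 10 h/day × 365 days = 3650 h
Energy = 0.08 kW × 3650 h = 292 kWh
Cost = 292 kWh × $0.14/kWh = $40.88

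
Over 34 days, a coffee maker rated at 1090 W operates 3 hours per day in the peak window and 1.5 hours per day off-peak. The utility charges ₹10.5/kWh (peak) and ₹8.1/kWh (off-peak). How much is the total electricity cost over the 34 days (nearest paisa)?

Peak energy = 1.09 kW × 3 h × 34 = 111.18 kWh
Off-peak energy = 1.09 kW × 1.5 h × 34 = 55.59 kWh
Cost = 111.18 × ₹10.5 + 55.59 × ₹8.1 = ₹1167.39 + ₹450.279 = ₹1617.67

₹1617.67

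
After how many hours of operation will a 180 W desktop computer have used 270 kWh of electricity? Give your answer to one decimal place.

1500.0 h

Hours = 270 kWh ÷ 0.18 kW = 1500.0 h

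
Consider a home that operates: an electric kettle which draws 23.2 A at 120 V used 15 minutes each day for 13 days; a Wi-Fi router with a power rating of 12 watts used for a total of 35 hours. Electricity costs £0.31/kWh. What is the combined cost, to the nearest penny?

electric kettle: Power = 23.2 A × 120 V = 2784 W = 2.784 kW
electric kettle: Runtime = 15 min × 13 = 195 min = 3.25 h
electric kettle: 2.784 kW × 3.25 h = 9.048 kWh
Wi-Fi router: 0.012 kW × 35 h = 0.42 kWh
Total energy = 9.468 kWh
Cost = 9.468 × £0.31 = £2.94

£2.94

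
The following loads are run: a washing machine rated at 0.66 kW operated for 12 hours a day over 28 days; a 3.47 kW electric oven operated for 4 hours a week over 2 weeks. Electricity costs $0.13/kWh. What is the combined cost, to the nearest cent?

washing machine: Runtime = 12 h/day × 28 days = 336 h
washing machine: 0.66 kW × 336 h = 221.76 kWh
electric oven: Runtime = 4 h/week × 2 weeks = 8 h
electric oven: 3.47 kW × 8 h = 27.76 kWh
Total energy = 249.52 kWh
Cost = 249.52 × $0.13 = $32.44

$32.44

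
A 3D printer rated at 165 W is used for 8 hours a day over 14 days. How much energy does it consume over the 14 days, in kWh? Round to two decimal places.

Runtime = 8 h/day × 14 days = 112 h
Energy = 0.165 kW × 112 h = 18.48 kWh

18.48 kWh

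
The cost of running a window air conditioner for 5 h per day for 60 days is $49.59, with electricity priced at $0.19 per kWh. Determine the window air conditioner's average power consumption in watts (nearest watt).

870 W

Energy = $49.59 ÷ $0.19/kWh = 261 kWh
Runtime = 5 h/day × 60 days = 300 h
Power = 261 kWh ÷ 300 h = 0.87 kW = 870 W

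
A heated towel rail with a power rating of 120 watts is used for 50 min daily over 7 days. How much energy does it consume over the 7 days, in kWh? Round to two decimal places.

0.70 kWh

Runtime = 50 min × 7 = 350 min = 5.833333… h
Energy = 0.12 kW × 5.833333… h = 0.7 kWh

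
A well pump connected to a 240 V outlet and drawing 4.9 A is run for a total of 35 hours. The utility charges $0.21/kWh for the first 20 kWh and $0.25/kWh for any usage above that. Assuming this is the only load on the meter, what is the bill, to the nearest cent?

$9.49

Power = 4.9 A × 240 V = 1176 W = 1.176 kW
Energy = 1.176 kW × 35 h = 41.16 kWh
Tier 1 (0–20 kWh): 20 × $0.21 = $4.2
Above 20 kWh: 21.16 × $0.25 = $5.29
Bill = $9.49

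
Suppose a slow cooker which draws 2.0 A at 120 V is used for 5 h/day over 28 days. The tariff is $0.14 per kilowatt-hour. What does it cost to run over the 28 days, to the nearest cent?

$4.70

Power = 2.0 A × 120 V = 240 W = 0.24 kW
Runtime = 5 h/day × 28 days = 140 h
Energy = 0.24 kW × 140 h = 33.6 kWh
Cost = 33.6 kWh × $0.14/kWh = $4.70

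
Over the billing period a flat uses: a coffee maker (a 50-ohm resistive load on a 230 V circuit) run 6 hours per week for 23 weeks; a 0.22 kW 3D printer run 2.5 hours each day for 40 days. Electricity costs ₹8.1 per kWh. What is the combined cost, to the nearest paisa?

₹1360.83

coffee maker: Power = V²/R = 230²/50 = 1058 W = 1.058 kW
coffee maker: Runtime = 6 h/week × 23 weeks = 138 h
coffee maker: 1.058 kW × 138 h = 146.004 kWh
3D printer: Runtime = 2.5 h/day × 40 days = 100 h
3D printer: 0.22 kW × 100 h = 22 kWh
Total energy = 168.004 kWh
Cost = 168.004 × ₹8.1 = ₹1360.83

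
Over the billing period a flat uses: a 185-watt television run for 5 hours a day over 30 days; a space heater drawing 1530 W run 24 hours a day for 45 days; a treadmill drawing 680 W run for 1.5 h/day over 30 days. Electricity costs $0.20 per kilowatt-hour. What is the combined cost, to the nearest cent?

$342.15

television: Runtime = 5 h/day × 30 days = 150 h
television: 0.185 kW × 150 h = 27.75 kWh
space heater: Runtime = 24 h × 45 = 1080 h
space heater: 1.53 kW × 1080 h = 1652.4 kWh
treadmill: Runtime = 1.5 h/day × 30 days = 45 h
treadmill: 0.68 kW × 45 h = 30.6 kWh
Total energy = 1710.75 kWh
Cost = 1710.75 × $0.20 = $342.15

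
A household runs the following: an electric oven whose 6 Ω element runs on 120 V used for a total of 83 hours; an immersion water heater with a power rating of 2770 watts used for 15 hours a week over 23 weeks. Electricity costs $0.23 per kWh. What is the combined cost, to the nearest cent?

electric oven: Power = V²/R = 120²/6 = 2400 W = 2.4 kW
electric oven: 2.4 kW × 83 h = 199.2 kWh
immersion water heater: Runtime = 15 h/week × 23 weeks = 345 h
immersion water heater: 2.77 kW × 345 h = 955.65 kWh
Total energy = 1154.85 kWh
Cost = 1154.85 × $0.23 = $265.62

$265.62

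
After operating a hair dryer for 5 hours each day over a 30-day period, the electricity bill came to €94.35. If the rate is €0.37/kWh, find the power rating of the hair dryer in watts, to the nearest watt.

1700 W

Energy = €94.35 ÷ €0.37/kWh = 255 kWh
Runtime = 5 h/day × 30 days = 150 h
Power = 255 kWh ÷ 150 h = 1.7 kW = 1700 W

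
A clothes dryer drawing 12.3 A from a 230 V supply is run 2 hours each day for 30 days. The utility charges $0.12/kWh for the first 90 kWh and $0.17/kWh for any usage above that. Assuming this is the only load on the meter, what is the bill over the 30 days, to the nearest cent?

Power = 12.3 A × 230 V = 2829 W = 2.829 kW
Runtime = 2 h/day × 30 days = 60 h
Energy = 2.829 kW × 60 h = 169.74 kWh
Tier 1 (0–90 kWh): 90 × $0.12 = $10.8
Above 90 kWh: 79.74 × $0.17 = $13.5558
Bill = $24.36

$24.36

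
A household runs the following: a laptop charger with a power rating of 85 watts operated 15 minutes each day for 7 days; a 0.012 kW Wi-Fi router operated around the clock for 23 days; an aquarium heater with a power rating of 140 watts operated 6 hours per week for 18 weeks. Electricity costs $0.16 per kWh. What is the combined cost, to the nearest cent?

$3.50

laptop charger: Runtime = 15 min × 7 = 105 min = 1.75 h
laptop charger: 0.085 kW × 1.75 h = 0.14875 kWh
Wi-Fi router: Runtime = 24 h × 23 = 552 h
Wi-Fi router: 0.012 kW × 552 h = 6.624 kWh
aquarium heater: Runtime = 6 h/week × 18 weeks = 108 h
aquarium heater: 0.14 kW × 108 h = 15.12 kWh
Total energy = 21.89275 kWh
Cost = 21.89275 × $0.16 = $3.50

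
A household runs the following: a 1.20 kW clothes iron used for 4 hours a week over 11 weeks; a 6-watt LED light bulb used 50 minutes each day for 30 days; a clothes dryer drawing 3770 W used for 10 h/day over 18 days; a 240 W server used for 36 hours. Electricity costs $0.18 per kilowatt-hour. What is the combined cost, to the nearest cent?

clothes iron: Runtime = 4 h/week × 11 weeks = 44 h
clothes iron: 1.2 kW × 44 h = 52.8 kWh
LED light bulb: Runtime = 50 min × 30 = 1500 min = 25 h
LED light bulb: 0.006 kW × 25 h = 0.15 kWh
clothes dryer: Runtime = 10 h/day × 18 days = 180 h
clothes dryer: 3.77 kW × 180 h = 678.6 kWh
server: 0.24 kW × 36 h = 8.64 kWh
Total energy = 740.19 kWh
Cost = 740.19 × $0.18 = $133.23

$133.23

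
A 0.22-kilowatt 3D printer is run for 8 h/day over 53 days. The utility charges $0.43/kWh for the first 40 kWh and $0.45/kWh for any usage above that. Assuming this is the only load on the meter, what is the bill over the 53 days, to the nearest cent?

$41.18

Runtime = 8 h/day × 53 days = 424 h
Energy = 0.22 kW × 424 h = 93.28 kWh
Tier 1 (0–40 kWh): 40 × $0.43 = $17.2
Above 40 kWh: 53.28 × $0.45 = $23.976
Bill = $41.18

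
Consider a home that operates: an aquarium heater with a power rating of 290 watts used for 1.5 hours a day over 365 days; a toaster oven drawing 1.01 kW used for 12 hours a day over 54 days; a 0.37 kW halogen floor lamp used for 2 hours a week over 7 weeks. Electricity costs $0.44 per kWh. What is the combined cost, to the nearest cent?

aquarium heater: Runtime = 1.5 h/day × 365 days = 547.5 h
aquarium heater: 0.29 kW × 547.5 h = 158.775 kWh
toaster oven: Runtime = 12 h/day × 54 days = 648 h
toaster oven: 1.01 kW × 648 h = 654.48 kWh
halogen floor lamp: Runtime = 2 h/week × 7 weeks = 14 h
halogen floor lamp: 0.37 kW × 14 h = 5.18 kWh
Total energy = 818.435 kWh
Cost = 818.435 × $0.44 = $360.11

$360.11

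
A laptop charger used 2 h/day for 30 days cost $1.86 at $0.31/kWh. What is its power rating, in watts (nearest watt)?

100 W

Energy = $1.86 ÷ $0.31/kWh = 6 kWh
Runtime = 2 h/day × 30 days = 60 h
Power = 6 kWh ÷ 60 h = 0.1 kW = 100 W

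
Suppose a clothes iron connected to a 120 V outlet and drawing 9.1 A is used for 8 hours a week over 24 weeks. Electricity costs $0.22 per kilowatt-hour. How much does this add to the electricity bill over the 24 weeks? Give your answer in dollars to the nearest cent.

Power = 9.1 A × 120 V = 1092 W = 1.092 kW
Runtime = 8 h/week × 24 weeks = 192 h
Energy = 1.092 kW × 192 h = 209.664 kWh
Cost = 209.664 kWh × $0.22/kWh = $46.13

$46.13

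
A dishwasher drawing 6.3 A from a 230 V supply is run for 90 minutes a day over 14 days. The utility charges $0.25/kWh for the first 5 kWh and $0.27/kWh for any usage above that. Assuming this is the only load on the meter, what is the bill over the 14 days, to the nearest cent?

$8.12

Power = 6.3 A × 230 V = 1449 W = 1.449 kW
Runtime = 90 min × 14 = 1260 min = 21 h
Energy = 1.449 kW × 21 h = 30.429 kWh
Tier 1 (0–5 kWh): 5 × $0.25 = $1.25
Above 5 kWh: 25.429 × $0.27 = $6.86583
Bill = $8.12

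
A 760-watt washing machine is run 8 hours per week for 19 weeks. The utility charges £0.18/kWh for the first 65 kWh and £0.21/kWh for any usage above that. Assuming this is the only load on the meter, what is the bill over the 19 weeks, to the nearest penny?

Runtime = 8 h/week × 19 weeks = 152 h
Energy = 0.76 kW × 152 h = 115.52 kWh
Tier 1 (0–65 kWh): 65 × £0.18 = £11.7
Above 65 kWh: 50.52 × £0.21 = £10.6092
Bill = £22.31

£22.31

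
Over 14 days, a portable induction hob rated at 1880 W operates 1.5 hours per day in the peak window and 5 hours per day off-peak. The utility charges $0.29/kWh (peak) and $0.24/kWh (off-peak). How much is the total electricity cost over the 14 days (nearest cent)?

Peak energy = 1.88 kW × 1.5 h × 14 = 39.48 kWh
Off-peak energy = 1.88 kW × 5 h × 14 = 131.6 kWh
Cost = 39.48 × $0.29 + 131.6 × $0.24 = $11.4492 + $31.584 = $43.03

$43.03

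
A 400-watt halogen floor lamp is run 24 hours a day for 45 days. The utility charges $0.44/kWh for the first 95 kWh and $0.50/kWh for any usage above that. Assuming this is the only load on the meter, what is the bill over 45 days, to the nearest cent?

$210.30

Runtime = 24 h × 45 = 1080 h
Energy = 0.4 kW × 1080 h = 432 kWh
Tier 1 (0–95 kWh): 95 × $0.44 = $41.8
Above 95 kWh: 337 × $0.50 = $168.5
Bill = $210.30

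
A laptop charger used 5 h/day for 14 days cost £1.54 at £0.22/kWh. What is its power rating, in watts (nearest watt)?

100 W

Energy = £1.54 ÷ £0.22/kWh = 7 kWh
Runtime = 5 h/day × 14 days = 70 h
Power = 7 kWh ÷ 70 h = 0.1 kW = 100 W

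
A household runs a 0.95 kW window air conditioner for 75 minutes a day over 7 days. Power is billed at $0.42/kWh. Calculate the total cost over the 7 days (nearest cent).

Runtime = 75 min × 7 = 525 min = 8.75 h
Energy = 0.95 kW × 8.75 h = 8.3125 kWh
Cost = 8.3125 kWh × $0.42/kWh = $3.49

$3.49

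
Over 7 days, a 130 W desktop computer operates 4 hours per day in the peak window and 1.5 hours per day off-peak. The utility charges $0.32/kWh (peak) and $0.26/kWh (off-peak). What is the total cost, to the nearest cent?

Peak energy = 0.13 kW × 4 h × 7 = 3.64 kWh
Off-peak energy = 0.13 kW × 1.5 h × 7 = 1.365 kWh
Cost = 3.64 × $0.32 + 1.365 × $0.26 = $1.1648 + $0.3549 = $1.52

$1.52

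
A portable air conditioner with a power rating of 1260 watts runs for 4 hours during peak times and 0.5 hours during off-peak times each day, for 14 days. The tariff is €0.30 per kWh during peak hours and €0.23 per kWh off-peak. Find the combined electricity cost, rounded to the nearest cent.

€23.20

Peak energy = 1.26 kW × 4 h × 14 = 70.56 kWh
Off-peak energy = 1.26 kW × 0.5 h × 14 = 8.82 kWh
Cost = 70.56 × €0.30 + 8.82 × €0.23 = €21.168 + €2.0286 = €23.20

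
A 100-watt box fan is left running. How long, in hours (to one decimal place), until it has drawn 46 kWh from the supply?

Hours = 46 kWh ÷ 0.1 kW = 460.0 h

460.0 h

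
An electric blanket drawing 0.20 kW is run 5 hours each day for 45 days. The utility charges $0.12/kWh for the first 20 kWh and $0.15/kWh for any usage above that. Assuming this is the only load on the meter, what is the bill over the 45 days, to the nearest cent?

$6.15

Runtime = 5 h/day × 45 days = 225 h
Energy = 0.2 kW × 225 h = 45 kWh
Tier 1 (0–20 kWh): 20 × $0.12 = $2.4
Above 20 kWh: 25 × $0.15 = $3.75
Bill = $6.15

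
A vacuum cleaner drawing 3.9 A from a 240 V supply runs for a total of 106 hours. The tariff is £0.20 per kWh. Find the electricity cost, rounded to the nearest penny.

£19.84

Power = 3.9 A × 240 V = 936 W = 0.936 kW
Energy = 0.936 kW × 106 h = 99.216 kWh
Cost = 99.216 kWh × £0.20/kWh = £19.84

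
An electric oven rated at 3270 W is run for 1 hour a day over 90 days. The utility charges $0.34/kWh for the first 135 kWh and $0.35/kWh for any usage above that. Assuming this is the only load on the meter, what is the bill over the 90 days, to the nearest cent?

Runtime = 1 h/day × 90 days = 90 h
Energy = 3.27 kW × 90 h = 294.3 kWh
Tier 1 (0–135 kWh): 135 × $0.34 = $45.9
Above 135 kWh: 159.3 × $0.35 = $55.755
Bill = $101.66

$101.66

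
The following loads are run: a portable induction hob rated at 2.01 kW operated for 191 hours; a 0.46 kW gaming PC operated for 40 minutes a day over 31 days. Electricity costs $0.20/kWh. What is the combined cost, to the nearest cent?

portable induction hob: 2.01 kW × 191 h = 383.91 kWh
gaming PC: Runtime = 40 min × 31 = 1240 min = 20.666666… h
gaming PC: 0.46 kW × 20.666666… h = 9.506666… kWh
Total energy = 393.416666… kWh
Cost = 393.416666… × $0.20 = $78.68

$78.68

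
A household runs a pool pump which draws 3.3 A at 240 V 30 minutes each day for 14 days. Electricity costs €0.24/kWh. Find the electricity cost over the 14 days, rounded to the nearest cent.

Power = 3.3 A × 240 V = 792 W = 0.792 kW
Runtime = 30 min × 14 = 420 min = 7 h
Energy = 0.792 kW × 7 h = 5.544 kWh
Cost = 5.544 kWh × €0.24/kWh = €1.33

€1.33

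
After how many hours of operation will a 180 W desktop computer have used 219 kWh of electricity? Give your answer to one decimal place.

1216.7 h

Hours = 219 kWh ÷ 0.18 kW = 1216.7 h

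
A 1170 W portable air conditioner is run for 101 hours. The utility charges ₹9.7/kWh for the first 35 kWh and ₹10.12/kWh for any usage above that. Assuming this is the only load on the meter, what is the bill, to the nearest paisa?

₹1181.18

Energy = 1.17 kW × 101 h = 118.17 kWh
Tier 1 (0–35 kWh): 35 × ₹9.7 = ₹339.5
Above 35 kWh: 83.17 × ₹10.12 = ₹841.6804
Bill = ₹1181.18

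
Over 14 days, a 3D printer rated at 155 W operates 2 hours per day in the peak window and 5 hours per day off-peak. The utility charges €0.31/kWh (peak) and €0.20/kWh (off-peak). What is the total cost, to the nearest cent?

€3.52

Peak energy = 0.155 kW × 2 h × 14 = 4.34 kWh
Off-peak energy = 0.155 kW × 5 h × 14 = 10.85 kWh
Cost = 4.34 × €0.31 + 10.85 × €0.20 = €1.3454 + €2.17 = €3.52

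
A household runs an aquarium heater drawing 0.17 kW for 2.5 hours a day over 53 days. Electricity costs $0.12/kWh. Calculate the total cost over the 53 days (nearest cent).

$2.70

Runtime = 2.5 h/day × 53 days = 132.5 h
Energy = 0.17 kW × 132.5 h = 22.525 kWh
Cost = 22.525 kWh × $0.12/kWh = $2.70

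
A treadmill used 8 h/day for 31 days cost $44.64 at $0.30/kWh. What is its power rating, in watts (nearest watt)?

600 W

Energy = $44.64 ÷ $0.30/kWh = 148.8 kWh
Runtime = 8 h/day × 31 days = 248 h
Power = 148.8 kWh ÷ 248 h = 0.6 kW = 600 W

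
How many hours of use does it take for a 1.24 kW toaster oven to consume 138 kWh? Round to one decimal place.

Hours = 138 kWh ÷ 1.24 kW = 111.3 h

111.3 h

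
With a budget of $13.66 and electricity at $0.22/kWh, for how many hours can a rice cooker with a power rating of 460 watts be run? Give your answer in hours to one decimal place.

Energy available = $13.66 ÷ $0.22/kWh = 62.0909 kWh
Hours = 62.0909 kWh ÷ 0.46 kW = 135.0 h

135.0 h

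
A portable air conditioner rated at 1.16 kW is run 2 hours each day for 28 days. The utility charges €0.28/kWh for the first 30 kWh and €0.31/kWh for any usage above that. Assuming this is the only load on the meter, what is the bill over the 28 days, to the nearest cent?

Runtime = 2 h/day × 28 days = 56 h
Energy = 1.16 kW × 56 h = 64.96 kWh
Tier 1 (0–30 kWh): 30 × €0.28 = €8.4
Above 30 kWh: 34.96 × €0.31 = €10.8376
Bill = €19.24

€19.24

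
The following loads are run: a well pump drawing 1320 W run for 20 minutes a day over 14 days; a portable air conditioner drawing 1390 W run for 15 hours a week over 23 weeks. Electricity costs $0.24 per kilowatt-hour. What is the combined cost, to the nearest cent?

well pump: Runtime = 20 min × 14 = 280 min = 4.666666… h
well pump: 1.32 kW × 4.666666… h = 6.16 kWh
portable air conditioner: Runtime = 15 h/week × 23 weeks = 345 h
portable air conditioner: 1.39 kW × 345 h = 479.55 kWh
Total energy = 485.71 kWh
Cost = 485.71 × $0.24 = $116.57

$116.57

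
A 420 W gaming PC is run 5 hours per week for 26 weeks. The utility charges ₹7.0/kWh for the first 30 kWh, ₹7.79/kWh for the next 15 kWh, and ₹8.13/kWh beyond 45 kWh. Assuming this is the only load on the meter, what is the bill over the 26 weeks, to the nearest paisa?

Runtime = 5 h/week × 26 weeks = 130 h
Energy = 0.42 kW × 130 h = 54.6 kWh
Tier 1 (0–30 kWh): 30 × ₹7.0 = ₹210
Tier 2 (30–45 kWh): 15 × ₹7.79 = ₹116.85
Above 45 kWh: 9.6 × ₹8.13 = ₹78.048
Bill = ₹404.90

₹404.90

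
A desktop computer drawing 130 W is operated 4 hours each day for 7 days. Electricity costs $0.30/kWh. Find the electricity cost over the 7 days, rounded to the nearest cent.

$1.09

Runtime = 4 h/day × 7 days = 28 h
Energy = 0.13 kW × 28 h = 3.64 kWh
Cost = 3.64 kWh × $0.30/kWh = $1.09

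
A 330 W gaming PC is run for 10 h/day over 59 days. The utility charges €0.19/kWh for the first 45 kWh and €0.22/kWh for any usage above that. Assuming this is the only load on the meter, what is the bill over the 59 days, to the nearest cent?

Runtime = 10 h/day × 59 days = 590 h
Energy = 0.33 kW × 590 h = 194.7 kWh
Tier 1 (0–45 kWh): 45 × €0.19 = €8.55
Above 45 kWh: 149.7 × €0.22 = €32.934
Bill = €41.48

€41.48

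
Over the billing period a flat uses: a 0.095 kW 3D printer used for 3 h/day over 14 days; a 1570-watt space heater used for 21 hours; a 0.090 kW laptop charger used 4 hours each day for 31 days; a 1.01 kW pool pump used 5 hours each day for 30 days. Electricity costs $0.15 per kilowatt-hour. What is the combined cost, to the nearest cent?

3D printer: Runtime = 3 h/day × 14 days = 42 h
3D printer: 0.095 kW × 42 h = 3.99 kWh
space heater: 1.57 kW × 21 h = 32.97 kWh
laptop charger: Runtime = 4 h/day × 31 days = 124 h
laptop charger: 0.09 kW × 124 h = 11.16 kWh
pool pump: Runtime = 5 h/day × 30 days = 150 h
pool pump: 1.01 kW × 150 h = 151.5 kWh
Total energy = 199.62 kWh
Cost = 199.62 × $0.15 = $29.94

$29.94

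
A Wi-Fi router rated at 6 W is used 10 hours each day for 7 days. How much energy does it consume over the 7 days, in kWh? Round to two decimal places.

Runtime = 10 h/day × 7 days = 70 h
Energy = 0.006 kW × 70 h = 0.42 kWh

0.42 kWh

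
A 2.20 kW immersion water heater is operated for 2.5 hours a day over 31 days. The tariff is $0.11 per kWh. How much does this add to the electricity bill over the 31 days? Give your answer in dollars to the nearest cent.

$18.76

Runtime = 2.5 h/day × 31 days = 77.5 h
Energy = 2.2 kW × 77.5 h = 170.5 kWh
Cost = 170.5 kWh × $0.11/kWh = $18.76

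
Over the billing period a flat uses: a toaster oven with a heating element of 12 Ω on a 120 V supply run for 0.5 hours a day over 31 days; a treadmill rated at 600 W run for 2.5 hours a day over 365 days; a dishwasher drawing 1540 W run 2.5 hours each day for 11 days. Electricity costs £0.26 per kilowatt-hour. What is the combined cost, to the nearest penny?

toaster oven: Power = V²/R = 120²/12 = 1200 W = 1.2 kW
toaster oven: Runtime = 0.5 h/day × 31 days = 15.5 h
toaster oven: 1.2 kW × 15.5 h = 18.6 kWh
treadmill: Runtime = 2.5 h/day × 365 days = 912.5 h
treadmill: 0.6 kW × 912.5 h = 547.5 kWh
dishwasher: Runtime = 2.5 h/day × 11 days = 27.5 h
dishwasher: 1.54 kW × 27.5 h = 42.35 kWh
Total energy = 608.45 kWh
Cost = 608.45 × £0.26 = £158.20

£158.20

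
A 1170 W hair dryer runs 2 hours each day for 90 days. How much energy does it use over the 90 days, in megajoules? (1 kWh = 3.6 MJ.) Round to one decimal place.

758.2 MJ

Runtime = 2 h/day × 90 days = 180 h
Energy = 1.17 kW × 180 h = 210.6 kWh
= 210.6 × 3.6 MJ = 758.2 MJ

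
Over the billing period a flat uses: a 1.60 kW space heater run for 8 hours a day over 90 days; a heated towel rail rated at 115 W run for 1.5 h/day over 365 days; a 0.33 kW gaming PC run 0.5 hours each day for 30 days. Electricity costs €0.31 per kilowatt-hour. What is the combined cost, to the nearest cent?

space heater: Runtime = 8 h/day × 90 days = 720 h
space heater: 1.6 kW × 720 h = 1152 kWh
heated towel rail: Runtime = 1.5 h/day × 365 days = 547.5 h
heated towel rail: 0.115 kW × 547.5 h = 62.9625 kWh
gaming PC: Runtime = 0.5 h/day × 30 days = 15 h
gaming PC: 0.33 kW × 15 h = 4.95 kWh
Total energy = 1219.9125 kWh
Cost = 1219.9125 × €0.31 = €378.17

€378.17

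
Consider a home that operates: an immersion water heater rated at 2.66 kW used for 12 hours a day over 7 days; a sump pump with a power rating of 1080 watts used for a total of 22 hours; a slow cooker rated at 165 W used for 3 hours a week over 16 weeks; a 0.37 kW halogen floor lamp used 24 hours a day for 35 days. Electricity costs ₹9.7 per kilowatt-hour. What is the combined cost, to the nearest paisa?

immersion water heater: Runtime = 12 h/day × 7 days = 84 h
immersion water heater: 2.66 kW × 84 h = 223.44 kWh
sump pump: 1.08 kW × 22 h = 23.76 kWh
slow cooker: Runtime = 3 h/week × 16 weeks = 48 h
slow cooker: 0.165 kW × 48 h = 7.92 kWh
halogen floor lamp: Runtime = 24 h × 35 = 840 h
halogen floor lamp: 0.37 kW × 840 h = 310.8 kWh
Total energy = 565.92 kWh
Cost = 565.92 × ₹9.7 = ₹5489.42

₹5489.42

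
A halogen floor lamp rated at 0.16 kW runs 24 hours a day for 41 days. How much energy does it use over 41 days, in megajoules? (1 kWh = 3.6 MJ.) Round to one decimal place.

566.8 MJ

Runtime = 24 h × 41 = 984 h
Energy = 0.16 kW × 984 h = 157.44 kWh
= 157.44 × 3.6 MJ = 566.8 MJ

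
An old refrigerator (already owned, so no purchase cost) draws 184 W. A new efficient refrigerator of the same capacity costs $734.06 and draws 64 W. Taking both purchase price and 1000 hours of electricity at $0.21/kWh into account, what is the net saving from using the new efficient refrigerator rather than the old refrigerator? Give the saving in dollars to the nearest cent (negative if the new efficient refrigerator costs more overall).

old refrigerator: $0.00 + (184/1000) kW × 1000 h × $0.21 = $0.00 + $38.64 = $38.64
new efficient refrigerator: $734.06 + (64/1000) kW × 1000 h × $0.21 = $734.06 + $13.44 = $747.5
Saving = $38.64 − $747.5 = −$708.86

-$708.86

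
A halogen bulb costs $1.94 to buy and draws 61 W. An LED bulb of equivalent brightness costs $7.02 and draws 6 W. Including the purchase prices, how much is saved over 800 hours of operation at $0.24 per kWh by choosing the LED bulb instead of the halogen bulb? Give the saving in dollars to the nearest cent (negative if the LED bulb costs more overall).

halogen bulb: $1.94 + (61/1000) kW × 800 h × $0.24 = $1.94 + $11.712 = $13.652
LED bulb: $7.02 + (6/1000) kW × 800 h × $0.24 = $7.02 + $1.152 = $8.172
Saving = $13.652 − $8.172 = $5.48

$5.48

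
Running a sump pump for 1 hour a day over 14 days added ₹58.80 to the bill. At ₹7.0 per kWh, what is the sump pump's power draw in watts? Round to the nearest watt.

600 W

Energy = ₹58.80 ÷ ₹7.0/kWh = 8.4 kWh
Runtime = 1 h/day × 14 days = 14 h
Power = 8.4 kWh ÷ 14 h = 0.6 kW = 600 W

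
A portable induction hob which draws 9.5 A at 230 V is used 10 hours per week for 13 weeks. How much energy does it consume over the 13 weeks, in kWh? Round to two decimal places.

284.05 kWh

Power = 9.5 A × 230 V = 2185 W = 2.185 kW
Runtime = 10 h/week × 13 weeks = 130 h
Energy = 2.185 kW × 130 h = 284.05 kWh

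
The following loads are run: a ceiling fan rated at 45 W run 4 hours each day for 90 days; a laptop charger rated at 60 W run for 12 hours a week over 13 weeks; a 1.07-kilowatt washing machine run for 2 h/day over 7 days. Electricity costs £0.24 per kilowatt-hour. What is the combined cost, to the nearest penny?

£9.73

ceiling fan: Runtime = 4 h/day × 90 days = 360 h
ceiling fan: 0.045 kW × 360 h = 16.2 kWh
laptop charger: Runtime = 12 h/week × 13 weeks = 156 h
laptop charger: 0.06 kW × 156 h = 9.36 kWh
washing machine: Runtime = 2 h/day × 7 days = 14 h
washing machine: 1.07 kW × 14 h = 14.98 kWh
Total energy = 40.54 kWh
Cost = 40.54 × £0.24 = £9.73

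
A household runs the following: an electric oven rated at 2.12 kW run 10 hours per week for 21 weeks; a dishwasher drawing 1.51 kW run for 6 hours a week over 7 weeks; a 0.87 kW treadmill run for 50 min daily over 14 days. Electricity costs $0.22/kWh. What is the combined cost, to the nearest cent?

electric oven: Runtime = 10 h/week × 21 weeks = 210 h
electric oven: 2.12 kW × 210 h = 445.2 kWh
dishwasher: Runtime = 6 h/week × 7 weeks = 42 h
dishwasher: 1.51 kW × 42 h = 63.42 kWh
treadmill: Runtime = 50 min × 14 = 700 min = 11.666666… h
treadmill: 0.87 kW × 11.666666… h = 10.15 kWh
Total energy = 518.77 kWh
Cost = 518.77 × $0.22 = $114.13

$114.13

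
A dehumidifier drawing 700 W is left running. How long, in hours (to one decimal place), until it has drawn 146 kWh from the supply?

208.6 h

Hours = 146 kWh ÷ 0.7 kW = 208.6 h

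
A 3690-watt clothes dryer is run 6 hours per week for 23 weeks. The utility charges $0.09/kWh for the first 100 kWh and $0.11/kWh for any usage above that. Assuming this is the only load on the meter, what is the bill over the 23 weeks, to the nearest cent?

$54.01

Runtime = 6 h/week × 23 weeks = 138 h
Energy = 3.69 kW × 138 h = 509.22 kWh
Tier 1 (0–100 kWh): 100 × $0.09 = $9
Above 100 kWh: 409.22 × $0.11 = $45.0142
Bill = $54.01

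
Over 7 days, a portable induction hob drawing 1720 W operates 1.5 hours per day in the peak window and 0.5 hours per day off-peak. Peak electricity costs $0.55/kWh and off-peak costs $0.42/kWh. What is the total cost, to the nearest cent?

Peak energy = 1.72 kW × 1.5 h × 7 = 18.06 kWh
Off-peak energy = 1.72 kW × 0.5 h × 7 = 6.02 kWh
Cost = 18.06 × $0.55 + 6.02 × $0.42 = $9.933 + $2.5284 = $12.46

$12.46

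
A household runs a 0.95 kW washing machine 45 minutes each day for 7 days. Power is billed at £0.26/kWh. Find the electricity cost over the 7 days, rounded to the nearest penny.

Runtime = 45 min × 7 = 315 min = 5.25 h
Energy = 0.95 kW × 5.25 h = 4.9875 kWh
Cost = 4.9875 kWh × £0.26/kWh = £1.30

£1.30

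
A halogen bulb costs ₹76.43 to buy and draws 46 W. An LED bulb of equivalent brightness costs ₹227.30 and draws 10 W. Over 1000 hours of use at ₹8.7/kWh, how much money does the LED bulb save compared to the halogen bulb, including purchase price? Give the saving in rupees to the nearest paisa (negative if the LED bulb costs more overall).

₹162.33

halogen bulb: ₹76.43 + (46/1000) kW × 1000 h × ₹8.7 = ₹76.43 + ₹400.2 = ₹476.63
LED bulb: ₹227.30 + (10/1000) kW × 1000 h × ₹8.7 = ₹227.30 + ₹87 = ₹314.3
Saving = ₹476.63 − ₹314.3 = ₹162.33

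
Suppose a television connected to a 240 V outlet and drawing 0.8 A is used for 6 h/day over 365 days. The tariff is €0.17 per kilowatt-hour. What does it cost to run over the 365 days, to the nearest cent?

€71.48

Power = 0.8 A × 240 V = 192 W = 0.192 kW
Runtime = 6 h/day × 365 days = 2190 h
Energy = 0.192 kW × 2190 h = 420.48 kWh
Cost = 420.48 kWh × €0.17/kWh = €71.48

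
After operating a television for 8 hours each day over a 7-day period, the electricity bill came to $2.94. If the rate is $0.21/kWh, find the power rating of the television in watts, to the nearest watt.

250 W

Energy = $2.94 ÷ $0.21/kWh = 14 kWh
Runtime = 8 h/day × 7 days = 56 h
Power = 14 kWh ÷ 56 h = 0.25 kW = 250 W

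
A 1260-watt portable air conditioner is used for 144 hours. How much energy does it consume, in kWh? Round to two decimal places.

181.44 kWh

Energy = 1.26 kW × 144 h = 181.44 kWh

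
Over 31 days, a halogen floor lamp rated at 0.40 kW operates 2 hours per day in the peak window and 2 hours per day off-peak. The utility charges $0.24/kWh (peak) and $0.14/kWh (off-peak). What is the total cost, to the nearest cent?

Peak energy = 0.4 kW × 2 h × 31 = 24.8 kWh
Off-peak energy = 0.4 kW × 2 h × 31 = 24.8 kWh
Cost = 24.8 × $0.24 + 24.8 × $0.14 = $5.952 + $3.472 = $9.42

$9.42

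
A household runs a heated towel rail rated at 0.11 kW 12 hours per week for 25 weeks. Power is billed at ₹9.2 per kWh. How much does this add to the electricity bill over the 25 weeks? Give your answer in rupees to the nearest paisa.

₹303.60

Runtime = 12 h/week × 25 weeks = 300 h
Energy = 0.11 kW × 300 h = 33 kWh
Cost = 33 kWh × ₹9.2/kWh = ₹303.60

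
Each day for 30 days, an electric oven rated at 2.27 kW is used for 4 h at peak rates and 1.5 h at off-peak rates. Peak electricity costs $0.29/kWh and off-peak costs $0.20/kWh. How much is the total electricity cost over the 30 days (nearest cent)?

$99.43

Peak energy = 2.27 kW × 4 h × 30 = 272.4 kWh
Off-peak energy = 2.27 kW × 1.5 h × 30 = 102.15 kWh
Cost = 272.4 × $0.29 + 102.15 × $0.20 = $78.996 + $20.43 = $99.43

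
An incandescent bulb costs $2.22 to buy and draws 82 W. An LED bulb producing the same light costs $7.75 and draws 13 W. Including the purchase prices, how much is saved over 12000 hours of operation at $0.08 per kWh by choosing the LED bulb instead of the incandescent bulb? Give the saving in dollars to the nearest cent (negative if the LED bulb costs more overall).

incandescent bulb: $2.22 + (82/1000) kW × 12000 h × $0.08 = $2.22 + $78.72 = $80.94
LED bulb: $7.75 + (13/1000) kW × 12000 h × $0.08 = $7.75 + $12.48 = $20.23
Saving = $80.94 − $20.23 = $60.71

$60.71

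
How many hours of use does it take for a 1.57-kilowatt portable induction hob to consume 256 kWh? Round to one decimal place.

163.1 h

Hours = 256 kWh ÷ 1.57 kW = 163.1 h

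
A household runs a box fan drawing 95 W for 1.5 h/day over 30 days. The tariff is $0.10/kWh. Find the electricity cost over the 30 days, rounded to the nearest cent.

$0.43

Runtime = 1.5 h/day × 30 days = 45 h
Energy = 0.095 kW × 45 h = 4.275 kWh
Cost = 4.275 kWh × $0.10/kWh = $0.43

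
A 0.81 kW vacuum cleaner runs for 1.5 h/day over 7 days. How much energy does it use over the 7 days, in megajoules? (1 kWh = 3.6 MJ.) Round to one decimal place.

30.6 MJ

Runtime = 1.5 h/day × 7 days = 10.5 h
Energy = 0.81 kW × 10.5 h = 8.505 kWh
= 8.505 × 3.6 MJ = 30.6 MJ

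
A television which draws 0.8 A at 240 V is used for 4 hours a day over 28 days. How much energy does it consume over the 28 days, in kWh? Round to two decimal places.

21.50 kWh

Power = 0.8 A × 240 V = 192 W = 0.192 kW
Runtime = 4 h/day × 28 days = 112 h
Energy = 0.192 kW × 112 h = 21.504 kWh ≈ 21.50 kWh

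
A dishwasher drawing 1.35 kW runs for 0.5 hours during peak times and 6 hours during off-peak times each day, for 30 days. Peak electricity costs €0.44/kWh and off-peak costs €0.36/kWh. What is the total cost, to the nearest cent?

€96.39

Peak energy = 1.35 kW × 0.5 h × 30 = 20.25 kWh
Off-peak energy = 1.35 kW × 6 h × 30 = 243 kWh
Cost = 20.25 × €0.44 + 243 × €0.36 = €8.91 + €87.48 = €96.39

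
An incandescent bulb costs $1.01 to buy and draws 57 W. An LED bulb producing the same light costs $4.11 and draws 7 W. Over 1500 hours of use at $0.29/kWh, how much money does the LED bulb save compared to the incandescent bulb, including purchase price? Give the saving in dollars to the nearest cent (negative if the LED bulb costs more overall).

$18.65

incandescent bulb: $1.01 + (57/1000) kW × 1500 h × $0.29 = $1.01 + $24.795 = $25.805
LED bulb: $4.11 + (7/1000) kW × 1500 h × $0.29 = $4.11 + $3.045 = $7.155
Saving = $25.805 − $7.155 = $18.65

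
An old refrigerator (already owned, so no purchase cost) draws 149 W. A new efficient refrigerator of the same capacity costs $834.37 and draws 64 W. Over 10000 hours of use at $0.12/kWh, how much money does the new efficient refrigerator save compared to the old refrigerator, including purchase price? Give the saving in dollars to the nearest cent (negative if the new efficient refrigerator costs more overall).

-$732.37

old refrigerator: $0.00 + (149/1000) kW × 10000 h × $0.12 = $0.00 + $178.8 = $178.8
new efficient refrigerator: $834.37 + (64/1000) kW × 10000 h × $0.12 = $834.37 + $76.8 = $911.17
Saving = $178.8 − $911.17 = −$732.37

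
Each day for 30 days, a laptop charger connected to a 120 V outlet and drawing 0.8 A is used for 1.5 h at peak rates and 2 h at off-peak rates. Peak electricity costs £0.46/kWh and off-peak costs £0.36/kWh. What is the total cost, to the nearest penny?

£4.06

Power = 0.8 A × 120 V = 96 W = 0.096 kW
Peak energy = 0.096 kW × 1.5 h × 30 = 4.32 kWh
Off-peak energy = 0.096 kW × 2 h × 30 = 5.76 kWh
Cost = 4.32 × £0.46 + 5.76 × £0.36 = £1.9872 + £2.0736 = £4.06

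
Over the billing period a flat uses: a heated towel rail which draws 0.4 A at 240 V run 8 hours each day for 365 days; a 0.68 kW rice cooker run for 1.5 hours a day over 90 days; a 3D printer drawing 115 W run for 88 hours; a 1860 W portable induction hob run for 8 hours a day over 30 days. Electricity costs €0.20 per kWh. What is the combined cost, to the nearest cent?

€165.73

heated towel rail: Power = 0.4 A × 240 V = 96 W = 0.096 kW
heated towel rail: Runtime = 8 h/day × 365 days = 2920 h
heated towel rail: 0.096 kW × 2920 h = 280.32 kWh
rice cooker: Runtime = 1.5 h/day × 90 days = 135 h
rice cooker: 0.68 kW × 135 h = 91.8 kWh
3D printer: 0.115 kW × 88 h = 10.12 kWh
portable induction hob: Runtime = 8 h/day × 30 days = 240 h
portable induction hob: 1.86 kW × 240 h = 446.4 kWh
Total energy = 828.64 kWh
Cost = 828.64 × €0.20 = €165.73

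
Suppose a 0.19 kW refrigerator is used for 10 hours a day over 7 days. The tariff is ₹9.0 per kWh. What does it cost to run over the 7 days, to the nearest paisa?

Runtime = 10 h/day × 7 days = 70 h
Energy = 0.19 kW × 70 h = 13.3 kWh
Cost = 13.3 kWh × ₹9.0/kWh = ₹119.70

₹119.70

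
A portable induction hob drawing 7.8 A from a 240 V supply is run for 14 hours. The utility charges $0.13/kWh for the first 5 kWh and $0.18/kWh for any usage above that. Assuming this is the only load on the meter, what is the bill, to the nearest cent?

Power = 7.8 A × 240 V = 1872 W = 1.872 kW
Energy = 1.872 kW × 14 h = 26.208 kWh
Tier 1 (0–5 kWh): 5 × $0.13 = $0.65
Above 5 kWh: 21.208 × $0.18 = $3.81744
Bill = $4.47

$4.47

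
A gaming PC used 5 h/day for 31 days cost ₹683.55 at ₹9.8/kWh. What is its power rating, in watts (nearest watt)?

450 W

Energy = ₹683.55 ÷ ₹9.8/kWh = 69.75 kWh
Runtime = 5 h/day × 31 days = 155 h
Power = 69.75 kWh ÷ 155 h = 0.45 kW = 450 W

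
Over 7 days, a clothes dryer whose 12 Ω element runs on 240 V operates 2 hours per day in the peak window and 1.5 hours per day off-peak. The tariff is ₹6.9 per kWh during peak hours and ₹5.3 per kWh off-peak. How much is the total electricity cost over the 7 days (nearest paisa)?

Power = V²/R = 240²/12 = 4800 W = 4.8 kW
Peak energy = 4.8 kW × 2 h × 7 = 67.2 kWh
Off-peak energy = 4.8 kW × 1.5 h × 7 = 50.4 kWh
Cost = 67.2 × ₹6.9 + 50.4 × ₹5.3 = ₹463.68 + ₹267.12 = ₹730.80

₹730.80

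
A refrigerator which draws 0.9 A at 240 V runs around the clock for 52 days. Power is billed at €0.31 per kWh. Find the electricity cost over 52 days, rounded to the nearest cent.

Power = 0.9 A × 240 V = 216 W = 0.216 kW
Runtime = 24 h × 52 = 1248 h
Energy = 0.216 kW × 1248 h = 269.568 kWh
Cost = 269.568 kWh × €0.31/kWh = €83.57

€83.57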